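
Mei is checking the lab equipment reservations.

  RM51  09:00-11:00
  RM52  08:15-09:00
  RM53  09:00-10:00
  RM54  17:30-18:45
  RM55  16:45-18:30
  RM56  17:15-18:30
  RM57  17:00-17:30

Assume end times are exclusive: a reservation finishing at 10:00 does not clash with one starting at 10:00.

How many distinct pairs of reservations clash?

Sorted by start: RM52, RM51, RM53, RM55, RM57, RM56, RM54.
RM51 starts exactly when RM52 ends (back-to-back, no overlap) — done with RM52.
RM53 starts before RM51 ends → RM51 and RM53 overlap.
RM55 starts after RM51 ends — done with RM51.
RM55 starts after RM53 ends — done with RM53.
RM57 starts before RM55 ends → RM55 and RM57 overlap.
RM56 starts before RM55 ends → RM55 and RM56 overlap.
RM54 starts before RM55 ends → RM55 and RM54 overlap.
RM56 starts before RM57 ends → RM57 and RM56 overlap.
RM54 starts exactly when RM57 ends (back-to-back, no overlap).
RM54 starts before RM56 ends → RM56 and RM54 overlap.
Overlapping pairs: RM51 & RM53, RM54 & RM55, RM54 & RM56, RM55 & RM56, RM55 & RM57, RM56 & RM57 — 6 in total.

6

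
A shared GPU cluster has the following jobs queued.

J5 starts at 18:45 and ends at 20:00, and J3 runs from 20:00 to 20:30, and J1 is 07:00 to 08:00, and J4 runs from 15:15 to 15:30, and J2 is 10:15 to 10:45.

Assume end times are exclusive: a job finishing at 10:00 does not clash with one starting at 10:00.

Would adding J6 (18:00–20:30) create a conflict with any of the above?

J1: ends 08:00 at or before J6 starts 18:00 → clear.
J2: ends 10:45 at or before J6 starts 18:00 → clear.
J4: ends 15:30 at or before J6 starts 18:00 → clear.
J5: starts 18:45 before J6 ends 20:30, and ends 20:00 after J6 starts 18:00 → overlap.
J3: starts 20:00 before J6 ends 20:30, and ends 20:30 after J6 starts 18:00 → overlap.
J6 overlaps J3, J5.

Yes — it overlaps J3, J5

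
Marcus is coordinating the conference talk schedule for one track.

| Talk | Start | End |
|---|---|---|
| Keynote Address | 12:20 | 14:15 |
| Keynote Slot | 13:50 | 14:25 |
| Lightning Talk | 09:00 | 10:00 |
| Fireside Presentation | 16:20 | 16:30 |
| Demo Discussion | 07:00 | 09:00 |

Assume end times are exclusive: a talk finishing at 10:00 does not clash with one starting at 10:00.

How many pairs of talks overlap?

1

Sorted by start: Demo Discussion, Lightning Talk, Keynote Address, Keynote Slot, Fireside Presentation.
Lightning Talk starts exactly when Demo Discussion ends (back-to-back, no overlap), so Demo Discussion has no further overlaps.
Keynote Address starts after Lightning Talk ends, so Lightning Talk has no further overlaps.
Keynote Slot starts before Keynote Address ends → Keynote Address and Keynote Slot overlap.
Fireside Presentation starts after Keynote Address ends.
Fireside Presentation starts after Keynote Slot ends.
Overlapping pairs: Keynote Address & Keynote Slot — 1 in total.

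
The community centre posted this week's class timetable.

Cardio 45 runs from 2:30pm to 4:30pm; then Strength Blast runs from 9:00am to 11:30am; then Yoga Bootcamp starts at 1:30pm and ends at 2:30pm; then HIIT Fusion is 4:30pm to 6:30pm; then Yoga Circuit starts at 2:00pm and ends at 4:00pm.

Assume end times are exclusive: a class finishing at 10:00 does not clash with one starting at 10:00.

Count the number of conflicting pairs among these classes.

Sorted by start: Strength Blast, Yoga Bootcamp, Yoga Circuit, Cardio 45, HIIT Fusion.
Yoga Bootcamp starts after Strength Blast ends, so nothing later overlaps Strength Blast either.
Yoga Circuit starts before Yoga Bootcamp ends → Yoga Bootcamp and Yoga Circuit overlap.
Cardio 45 starts exactly when Yoga Bootcamp ends (back-to-back, no overlap), so nothing later overlaps Yoga Bootcamp either.
Cardio 45 starts before Yoga Circuit ends → Yoga Circuit and Cardio 45 overlap.
HIIT Fusion starts after Yoga Circuit ends.
HIIT Fusion starts exactly when Cardio 45 ends (back-to-back, no overlap).
Overlapping pairs: Cardio 45 & Yoga Circuit, Yoga Bootcamp & Yoga Circuit — 2 in total.

2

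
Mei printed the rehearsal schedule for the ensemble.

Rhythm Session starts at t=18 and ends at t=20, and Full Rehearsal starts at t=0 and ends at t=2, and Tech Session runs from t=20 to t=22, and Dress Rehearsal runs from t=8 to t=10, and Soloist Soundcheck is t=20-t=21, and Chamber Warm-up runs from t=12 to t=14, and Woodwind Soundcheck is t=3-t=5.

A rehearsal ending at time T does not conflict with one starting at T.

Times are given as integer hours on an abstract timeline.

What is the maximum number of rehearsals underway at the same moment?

Sweep the timeline, counting +1 at each start and −1 at each end (ends before starts at a tie):
t=0 start Full Rehearsal → 1
t=2 end Full Rehearsal → 0
t=3 start Woodwind Soundcheck → 1
t=5 end Woodwind Soundcheck → 0
t=8 start Dress Rehearsal → 1
t=10 end Dress Rehearsal → 0
t=12 start Chamber Warm-up → 1
t=14 end Chamber Warm-up → 0
t=18 start Rhythm Session → 1
t=20 end Rhythm Session → 0
t=20 start Soloist Soundcheck → 1
t=20 start Tech Session → 2
t=21 end Soloist Soundcheck → 1
t=22 end Tech Session → 0
Peak is 2, at t=20 (Soloist Soundcheck, Tech Session).

2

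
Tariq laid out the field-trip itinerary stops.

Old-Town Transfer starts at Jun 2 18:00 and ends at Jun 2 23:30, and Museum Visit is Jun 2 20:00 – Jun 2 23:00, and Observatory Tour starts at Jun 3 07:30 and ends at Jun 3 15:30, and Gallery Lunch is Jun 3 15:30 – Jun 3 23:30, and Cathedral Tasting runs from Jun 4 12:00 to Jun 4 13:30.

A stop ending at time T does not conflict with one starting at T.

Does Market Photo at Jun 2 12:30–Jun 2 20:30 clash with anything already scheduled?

Old-Town Transfer: starts Jun 2 18:00 before Market Photo ends Jun 2 20:30, and ends Jun 2 23:30 after Market Photo starts Jun 2 12:30 → overlap.
Museum Visit: starts Jun 2 20:00 before Market Photo ends Jun 2 20:30, and ends Jun 2 23:00 after Market Photo starts Jun 2 12:30 → overlap.
Observatory Tour: starts Jun 3 07:30 at or after Market Photo ends Jun 2 20:30 → clear.
Gallery Lunch: starts Jun 3 15:30 at or after Market Photo ends Jun 2 20:30 → clear.
Cathedral Tasting: starts Jun 4 12:00 at or after Market Photo ends Jun 2 20:30 → clear.
Market Photo overlaps Old-Town Transfer, Museum Visit.

Yes — it overlaps Museum Visit, Old-Town Transfer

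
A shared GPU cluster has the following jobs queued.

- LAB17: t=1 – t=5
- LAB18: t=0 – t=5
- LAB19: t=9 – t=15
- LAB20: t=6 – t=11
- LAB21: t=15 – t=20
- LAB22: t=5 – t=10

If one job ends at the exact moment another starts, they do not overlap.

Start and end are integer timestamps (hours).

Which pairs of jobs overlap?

Sorted by start: LAB18, LAB17, LAB22, LAB20, LAB19, LAB21.
LAB17 starts before LAB18 ends → LAB18 and LAB17 overlap.
LAB22 starts exactly when LAB18 ends (back-to-back, no overlap); LAB18 is clear from here.
LAB22 starts exactly when LAB17 ends (back-to-back, no overlap); LAB17 is clear from here.
LAB20 starts before LAB22 ends → LAB22 and LAB20 overlap.
LAB19 starts before LAB22 ends → LAB22 and LAB19 overlap.
LAB21 starts after LAB22 ends.
LAB19 starts before LAB20 ends → LAB20 and LAB19 overlap.
LAB21 starts after LAB20 ends.
LAB21 starts exactly when LAB19 ends (back-to-back, no overlap).

LAB17 & LAB18, LAB19 & LAB20, LAB19 & LAB22, LAB20 & LAB22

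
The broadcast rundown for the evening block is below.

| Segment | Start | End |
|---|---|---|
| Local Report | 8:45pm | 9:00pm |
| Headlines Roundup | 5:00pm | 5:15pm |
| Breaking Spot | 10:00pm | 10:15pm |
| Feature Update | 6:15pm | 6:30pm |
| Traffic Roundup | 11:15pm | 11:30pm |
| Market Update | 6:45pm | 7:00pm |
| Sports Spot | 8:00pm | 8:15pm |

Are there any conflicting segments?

No

Check each pair: they overlap iff neither finishes before the other starts.
Sorted by start: Headlines Roundup, Feature Update, Market Update, Sports Spot, Local Report, Breaking Spot, Traffic Roundup.
Feature Update starts after Headlines Roundup ends; Headlines Roundup is clear from here.
Market Update starts after Feature Update ends; Feature Update is clear from here.
Sports Spot starts after Market Update ends; Market Update is clear from here.
Local Report starts after Sports Spot ends; Sports Spot is clear from here.
Breaking Spot starts after Local Report ends; Local Report is clear from here.
Traffic Roundup starts after Breaking Spot ends.
Every pair is clear; the schedule has no overlaps.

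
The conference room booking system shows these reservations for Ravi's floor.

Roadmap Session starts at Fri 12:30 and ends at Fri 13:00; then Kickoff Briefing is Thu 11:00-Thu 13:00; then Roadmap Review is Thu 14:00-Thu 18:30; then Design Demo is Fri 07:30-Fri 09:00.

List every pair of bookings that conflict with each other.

Sorted by start: Kickoff Briefing, Roadmap Review, Design Demo, Roadmap Session.
Roadmap Review starts after Kickoff Briefing ends, so nothing later overlaps Kickoff Briefing either.
Design Demo starts after Roadmap Review ends, so nothing later overlaps Roadmap Review either.
Roadmap Session starts after Design Demo ends.

no conflicts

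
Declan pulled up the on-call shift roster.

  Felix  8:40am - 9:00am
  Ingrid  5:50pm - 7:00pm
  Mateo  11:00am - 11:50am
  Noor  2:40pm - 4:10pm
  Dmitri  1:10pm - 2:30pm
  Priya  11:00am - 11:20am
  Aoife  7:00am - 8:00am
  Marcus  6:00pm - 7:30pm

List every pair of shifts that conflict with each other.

Ingrid & Marcus, Mateo & Priya

Sorted by start: Aoife, Felix, Priya, Mateo, Dmitri, Noor, Ingrid, Marcus.
Felix starts after Aoife ends, so Aoife has no further overlaps.
Priya starts after Felix ends, so Felix has no further overlaps.
Mateo starts before Priya ends → Priya and Mateo overlap.
Dmitri starts after Priya ends, so Priya has no further overlaps.
Dmitri starts after Mateo ends, so Mateo has no further overlaps.
Noor starts after Dmitri ends, so Dmitri has no further overlaps.
Ingrid starts after Noor ends, so Noor has no further overlaps.
Marcus starts before Ingrid ends → Ingrid and Marcus overlap.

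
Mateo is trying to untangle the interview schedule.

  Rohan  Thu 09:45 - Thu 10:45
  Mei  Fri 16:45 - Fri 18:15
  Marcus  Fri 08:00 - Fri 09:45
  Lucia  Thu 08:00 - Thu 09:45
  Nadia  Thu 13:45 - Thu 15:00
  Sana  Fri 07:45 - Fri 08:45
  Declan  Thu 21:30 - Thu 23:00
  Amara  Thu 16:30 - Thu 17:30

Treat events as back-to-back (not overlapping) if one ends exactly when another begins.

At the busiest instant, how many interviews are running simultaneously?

Sweep the timeline, counting +1 at each start and −1 at each end (ends before starts at a tie):
Thu 08:00 start Lucia → 1
Thu 09:45 end Lucia → 0
Thu 09:45 start Rohan → 1
Thu 10:45 end Rohan → 0
Thu 13:45 start Nadia → 1
Thu 15:00 end Nadia → 0
Thu 16:30 start Amara → 1
Thu 17:30 end Amara → 0
Thu 21:30 start Declan → 1
Thu 23:00 end Declan → 0
Fri 07:45 start Sana → 1
Fri 08:00 start Marcus → 2
Fri 08:45 end Sana → 1
Fri 09:45 end Marcus → 0
Fri 16:45 start Mei → 1
Fri 18:15 end Mei → 0
Peak is 2, at Fri 08:00 (Marcus, Sana).

2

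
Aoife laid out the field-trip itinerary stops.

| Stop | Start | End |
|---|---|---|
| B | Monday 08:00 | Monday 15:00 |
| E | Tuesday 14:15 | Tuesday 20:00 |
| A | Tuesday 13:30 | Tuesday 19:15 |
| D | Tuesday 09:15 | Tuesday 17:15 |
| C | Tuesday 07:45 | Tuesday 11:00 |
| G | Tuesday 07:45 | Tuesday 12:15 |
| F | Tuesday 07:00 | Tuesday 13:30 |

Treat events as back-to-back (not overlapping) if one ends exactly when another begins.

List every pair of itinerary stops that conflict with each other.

A & D, A & E, C & D, C & F, C & G, D & E, D & F, D & G, F & G

Check each pair: they overlap iff neither finishes before the other starts.
Sorted by start: B, F, C, G, D, A, E.
F starts after B ends — done with B.
C starts before F ends → F and C overlap.
G starts before F ends → F and G overlap.
D starts before F ends → F and D overlap.
A starts exactly when F ends (back-to-back, no overlap) — done with F.
G starts before C ends → C and G overlap.
D starts before C ends → C and D overlap.
A starts after C ends — done with C.
D starts before G ends → G and D overlap.
A starts after G ends — done with G.
A starts before D ends → D and A overlap.
E starts before D ends → D and E overlap.
E starts before A ends → A and E overlap.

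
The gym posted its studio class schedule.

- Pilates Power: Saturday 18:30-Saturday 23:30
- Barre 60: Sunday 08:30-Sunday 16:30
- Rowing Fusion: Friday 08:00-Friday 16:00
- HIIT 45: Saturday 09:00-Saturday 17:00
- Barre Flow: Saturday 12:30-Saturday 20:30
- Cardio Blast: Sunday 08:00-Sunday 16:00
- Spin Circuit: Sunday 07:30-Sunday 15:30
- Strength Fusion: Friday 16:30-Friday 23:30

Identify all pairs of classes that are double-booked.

Sorted by start: Rowing Fusion, Strength Fusion, HIIT 45, Barre Flow, Pilates Power, Spin Circuit, Cardio Blast, Barre 60.
Strength Fusion starts after Rowing Fusion ends; Rowing Fusion is clear from here.
HIIT 45 starts after Strength Fusion ends; Strength Fusion is clear from here.
Barre Flow starts before HIIT 45 ends → HIIT 45 and Barre Flow overlap.
Pilates Power starts after HIIT 45 ends; HIIT 45 is clear from here.
Pilates Power starts before Barre Flow ends → Barre Flow and Pilates Power overlap.
Spin Circuit starts after Barre Flow ends; Barre Flow is clear from here.
Spin Circuit starts after Pilates Power ends; Pilates Power is clear from here.
Cardio Blast starts before Spin Circuit ends → Spin Circuit and Cardio Blast overlap.
Barre 60 starts before Spin Circuit ends → Spin Circuit and Barre 60 overlap.
Barre 60 starts before Cardio Blast ends → Cardio Blast and Barre 60 overlap.

Barre 60 & Cardio Blast, Barre 60 & Spin Circuit, Barre Flow & HIIT 45, Barre Flow & Pilates Power, Cardio Blast & Spin Circuit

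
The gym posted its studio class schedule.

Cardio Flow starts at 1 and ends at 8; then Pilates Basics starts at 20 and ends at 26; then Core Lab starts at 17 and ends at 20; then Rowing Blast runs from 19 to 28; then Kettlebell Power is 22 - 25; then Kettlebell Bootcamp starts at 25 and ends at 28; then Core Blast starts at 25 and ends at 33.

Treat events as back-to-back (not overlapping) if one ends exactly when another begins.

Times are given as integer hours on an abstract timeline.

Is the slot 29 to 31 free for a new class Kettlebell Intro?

No — it overlaps Core Blast

Cardio Flow: ends 8 at or before Kettlebell Intro starts 29 → clear.
Core Lab: ends 20 at or before Kettlebell Intro starts 29 → clear.
Rowing Blast: ends 28 at or before Kettlebell Intro starts 29 → clear.
Pilates Basics: ends 26 at or before Kettlebell Intro starts 29 → clear.
Kettlebell Power: ends 25 at or before Kettlebell Intro starts 29 → clear.
Kettlebell Bootcamp: ends 28 at or before Kettlebell Intro starts 29 → clear.
Core Blast: starts 25 before Kettlebell Intro ends 31, and ends 33 after Kettlebell Intro starts 29 → overlap.
Kettlebell Intro overlaps Core Blast.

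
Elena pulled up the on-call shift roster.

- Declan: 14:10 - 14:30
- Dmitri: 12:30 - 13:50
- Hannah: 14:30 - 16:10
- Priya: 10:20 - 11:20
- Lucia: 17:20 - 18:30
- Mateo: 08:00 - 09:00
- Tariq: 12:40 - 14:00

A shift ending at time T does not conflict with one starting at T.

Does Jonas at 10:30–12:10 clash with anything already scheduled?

Mateo: ends 09:00 at or before Jonas starts 10:30 → clear.
Priya: starts 10:20 before Jonas ends 12:10, and ends 11:20 after Jonas starts 10:30 → overlap.
Dmitri: starts 12:30 at or after Jonas ends 12:10 → clear.
Tariq: starts 12:40 at or after Jonas ends 12:10 → clear.
Declan: starts 14:10 at or after Jonas ends 12:10 → clear.
Hannah: starts 14:30 at or after Jonas ends 12:10 → clear.
Lucia: starts 17:20 at or after Jonas ends 12:10 → clear.
Jonas overlaps Priya.

Yes — it overlaps Priya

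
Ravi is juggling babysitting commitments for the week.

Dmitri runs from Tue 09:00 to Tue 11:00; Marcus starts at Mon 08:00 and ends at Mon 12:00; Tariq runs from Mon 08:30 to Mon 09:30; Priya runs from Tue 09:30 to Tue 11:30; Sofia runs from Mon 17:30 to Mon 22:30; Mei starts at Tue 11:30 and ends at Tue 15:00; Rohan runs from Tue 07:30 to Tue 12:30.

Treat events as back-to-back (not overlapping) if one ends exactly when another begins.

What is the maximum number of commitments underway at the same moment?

3

Walk through starts and ends in time order (an end at T is processed before a start at T):
Mon 08:00 start Marcus → 1
Mon 08:30 start Tariq → 2
Mon 09:30 end Tariq → 1
Mon 12:00 end Marcus → 0
Mon 17:30 start Sofia → 1
Mon 22:30 end Sofia → 0
Tue 07:30 start Rohan → 1
Tue 09:00 start Dmitri → 2
Tue 09:30 start Priya → 3
Tue 11:00 end Dmitri → 2
Tue 11:30 end Priya → 1
Tue 11:30 start Mei → 2
Tue 12:30 end Rohan → 1
Tue 15:00 end Mei → 0
Peak is 3, at Tue 09:30 (Dmitri, Priya, Rohan).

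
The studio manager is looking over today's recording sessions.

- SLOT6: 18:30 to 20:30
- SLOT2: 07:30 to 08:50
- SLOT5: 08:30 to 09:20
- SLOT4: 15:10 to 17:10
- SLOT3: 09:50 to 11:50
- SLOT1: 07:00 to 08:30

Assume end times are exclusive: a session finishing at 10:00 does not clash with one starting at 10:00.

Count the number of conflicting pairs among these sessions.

Sorted by start: SLOT1, SLOT2, SLOT5, SLOT3, SLOT4, SLOT6.
SLOT2 starts before SLOT1 ends → SLOT1 and SLOT2 overlap.
SLOT5 starts exactly when SLOT1 ends (back-to-back, no overlap), so SLOT1 has no further overlaps.
SLOT5 starts before SLOT2 ends → SLOT2 and SLOT5 overlap.
SLOT3 starts after SLOT2 ends, so SLOT2 has no further overlaps.
SLOT3 starts after SLOT5 ends, so SLOT5 has no further overlaps.
SLOT4 starts after SLOT3 ends, so SLOT3 has no further overlaps.
SLOT6 starts after SLOT4 ends.
Overlapping pairs: SLOT1 & SLOT2, SLOT2 & SLOT5 — 2 in total.

2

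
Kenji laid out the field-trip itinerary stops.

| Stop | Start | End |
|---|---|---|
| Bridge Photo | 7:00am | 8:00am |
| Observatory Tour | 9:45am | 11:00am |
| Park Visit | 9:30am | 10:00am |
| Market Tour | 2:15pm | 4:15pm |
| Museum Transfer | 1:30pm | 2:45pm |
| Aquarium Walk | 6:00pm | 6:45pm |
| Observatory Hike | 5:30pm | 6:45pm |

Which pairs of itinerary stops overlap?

Aquarium Walk & Observatory Hike, Market Tour & Museum Transfer, Observatory Tour & Park Visit

Two intervals overlap when each starts before the other ends.
Sorted by start: Bridge Photo, Park Visit, Observatory Tour, Museum Transfer, Market Tour, Observatory Hike, Aquarium Walk.
Park Visit starts after Bridge Photo ends, so nothing later overlaps Bridge Photo either.
Observatory Tour starts before Park Visit ends → Park Visit and Observatory Tour overlap.
Museum Transfer starts after Park Visit ends, so nothing later overlaps Park Visit either.
Museum Transfer starts after Observatory Tour ends, so nothing later overlaps Observatory Tour either.
Market Tour starts before Museum Transfer ends → Museum Transfer and Market Tour overlap.
Observatory Hike starts after Museum Transfer ends, so nothing later overlaps Museum Transfer either.
Observatory Hike starts after Market Tour ends, so nothing later overlaps Market Tour either.
Aquarium Walk starts before Observatory Hike ends → Observatory Hike and Aquarium Walk overlap.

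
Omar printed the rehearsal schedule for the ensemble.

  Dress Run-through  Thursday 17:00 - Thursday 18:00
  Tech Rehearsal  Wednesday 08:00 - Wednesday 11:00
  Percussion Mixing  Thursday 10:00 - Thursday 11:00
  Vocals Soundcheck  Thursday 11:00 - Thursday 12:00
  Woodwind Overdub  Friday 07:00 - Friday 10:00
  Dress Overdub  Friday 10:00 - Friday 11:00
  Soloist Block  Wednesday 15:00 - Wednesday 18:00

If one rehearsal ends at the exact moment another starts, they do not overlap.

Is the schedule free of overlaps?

Sorted by start: Tech Rehearsal, Soloist Block, Percussion Mixing, Vocals Soundcheck, Dress Run-through, Woodwind Overdub, Dress Overdub.
Soloist Block starts after Tech Rehearsal ends; Tech Rehearsal is clear from here.
Percussion Mixing starts after Soloist Block ends; Soloist Block is clear from here.
Vocals Soundcheck starts exactly when Percussion Mixing ends (back-to-back, no overlap); Percussion Mixing is clear from here.
Dress Run-through starts after Vocals Soundcheck ends; Vocals Soundcheck is clear from here.
Woodwind Overdub starts after Dress Run-through ends; Dress Run-through is clear from here.
Dress Overdub starts exactly when Woodwind Overdub ends (back-to-back, no overlap).
Every pair is clear; the schedule has no overlaps.

Yes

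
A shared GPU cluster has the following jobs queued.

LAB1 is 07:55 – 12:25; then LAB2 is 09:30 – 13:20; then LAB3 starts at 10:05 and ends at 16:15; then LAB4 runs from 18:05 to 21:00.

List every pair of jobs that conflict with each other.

Sorted by start: LAB1, LAB2, LAB3, LAB4.
LAB2 starts before LAB1 ends → LAB1 and LAB2 overlap.
LAB3 starts before LAB1 ends → LAB1 and LAB3 overlap.
LAB4 starts after LAB1 ends.
LAB3 starts before LAB2 ends → LAB2 and LAB3 overlap.
LAB4 starts after LAB2 ends.
LAB4 starts after LAB3 ends.

LAB1 & LAB2, LAB1 & LAB3, LAB2 & LAB3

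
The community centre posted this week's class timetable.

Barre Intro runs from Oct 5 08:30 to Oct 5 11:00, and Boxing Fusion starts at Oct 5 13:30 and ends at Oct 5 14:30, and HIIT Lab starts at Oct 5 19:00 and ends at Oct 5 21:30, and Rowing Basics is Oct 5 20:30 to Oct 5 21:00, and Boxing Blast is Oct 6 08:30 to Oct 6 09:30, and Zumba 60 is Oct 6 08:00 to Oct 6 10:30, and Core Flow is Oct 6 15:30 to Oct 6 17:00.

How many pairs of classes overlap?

2

Two intervals overlap when each starts before the other ends.
Sorted by start: Barre Intro, Boxing Fusion, HIIT Lab, Rowing Basics, Zumba 60, Boxing Blast, Core Flow.
Boxing Fusion starts after Barre Intro ends — done with Barre Intro.
HIIT Lab starts after Boxing Fusion ends — done with Boxing Fusion.
Rowing Basics starts before HIIT Lab ends → HIIT Lab and Rowing Basics overlap.
Zumba 60 starts after HIIT Lab ends — done with HIIT Lab.
Zumba 60 starts after Rowing Basics ends — done with Rowing Basics.
Boxing Blast starts before Zumba 60 ends → Zumba 60 and Boxing Blast overlap.
Core Flow starts after Zumba 60 ends.
Core Flow starts after Boxing Blast ends.
Overlapping pairs: Boxing Blast & Zumba 60, HIIT Lab & Rowing Basics — 2 in total.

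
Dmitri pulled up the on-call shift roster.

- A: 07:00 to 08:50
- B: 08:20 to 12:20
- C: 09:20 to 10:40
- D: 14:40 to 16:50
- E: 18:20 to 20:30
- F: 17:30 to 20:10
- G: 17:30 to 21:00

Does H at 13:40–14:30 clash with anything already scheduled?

A: ends 08:50 at or before H starts 13:40 → clear.
B: ends 12:20 at or before H starts 13:40 → clear.
C: ends 10:40 at or before H starts 13:40 → clear.
D: starts 14:40 at or after H ends 14:30 → clear.
F: starts 17:30 at or after H ends 14:30 → clear.
G: starts 17:30 at or after H ends 14:30 → clear.
E: starts 18:20 at or after H ends 14:30 → clear.

No — it doesn't clash with anything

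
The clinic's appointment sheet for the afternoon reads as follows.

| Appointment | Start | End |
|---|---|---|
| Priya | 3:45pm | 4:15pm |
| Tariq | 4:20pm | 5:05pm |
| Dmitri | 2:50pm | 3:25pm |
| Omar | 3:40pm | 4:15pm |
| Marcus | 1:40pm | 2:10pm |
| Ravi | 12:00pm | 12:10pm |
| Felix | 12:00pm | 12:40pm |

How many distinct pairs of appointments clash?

2

Two intervals overlap when each starts before the other ends.
Sorted by start: Ravi, Felix, Marcus, Dmitri, Omar, Priya, Tariq.
Felix starts before Ravi ends → Ravi and Felix overlap.
Marcus starts after Ravi ends — done with Ravi.
Marcus starts after Felix ends — done with Felix.
Dmitri starts after Marcus ends — done with Marcus.
Omar starts after Dmitri ends — done with Dmitri.
Priya starts before Omar ends → Omar and Priya overlap.
Tariq starts after Omar ends.
Tariq starts after Priya ends.
Overlapping pairs: Felix & Ravi, Omar & Priya — 2 in total.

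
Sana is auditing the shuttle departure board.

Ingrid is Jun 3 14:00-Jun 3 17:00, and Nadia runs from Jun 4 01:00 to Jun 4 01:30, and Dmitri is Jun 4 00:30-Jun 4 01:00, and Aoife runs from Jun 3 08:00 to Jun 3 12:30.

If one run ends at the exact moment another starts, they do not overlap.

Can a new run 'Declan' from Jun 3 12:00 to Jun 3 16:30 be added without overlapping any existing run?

Aoife: starts Jun 3 08:00 before Declan ends Jun 3 16:30, and ends Jun 3 12:30 after Declan starts Jun 3 12:00 → overlap.
Ingrid: starts Jun 3 14:00 before Declan ends Jun 3 16:30, and ends Jun 3 17:00 after Declan starts Jun 3 12:00 → overlap.
Dmitri: starts Jun 4 00:30 at or after Declan ends Jun 3 16:30 → clear.
Nadia: starts Jun 4 01:00 at or after Declan ends Jun 3 16:30 → clear.
Declan overlaps Aoife, Ingrid.

No — it overlaps Aoife, Ingrid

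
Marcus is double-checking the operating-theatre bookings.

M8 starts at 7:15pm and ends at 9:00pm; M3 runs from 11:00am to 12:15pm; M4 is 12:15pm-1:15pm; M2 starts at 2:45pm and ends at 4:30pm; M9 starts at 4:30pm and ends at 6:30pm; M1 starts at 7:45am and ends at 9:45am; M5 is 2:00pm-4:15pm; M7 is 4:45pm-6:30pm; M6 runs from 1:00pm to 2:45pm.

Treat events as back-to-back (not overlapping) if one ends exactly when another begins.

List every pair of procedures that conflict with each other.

M2 & M5, M4 & M6, M5 & M6, M7 & M9

Sorted by start: M1, M3, M4, M6, M5, M2, M9, M7, M8.
M3 starts after M1 ends; M1 is clear from here.
M4 starts exactly when M3 ends (back-to-back, no overlap); M3 is clear from here.
M6 starts before M4 ends → M4 and M6 overlap.
M5 starts after M4 ends; M4 is clear from here.
M5 starts before M6 ends → M6 and M5 overlap.
M2 starts exactly when M6 ends (back-to-back, no overlap); M6 is clear from here.
M2 starts before M5 ends → M5 and M2 overlap.
M9 starts after M5 ends; M5 is clear from here.
M9 starts exactly when M2 ends (back-to-back, no overlap); M2 is clear from here.
M7 starts before M9 ends → M9 and M7 overlap.
M8 starts after M9 ends.
M8 starts after M7 ends.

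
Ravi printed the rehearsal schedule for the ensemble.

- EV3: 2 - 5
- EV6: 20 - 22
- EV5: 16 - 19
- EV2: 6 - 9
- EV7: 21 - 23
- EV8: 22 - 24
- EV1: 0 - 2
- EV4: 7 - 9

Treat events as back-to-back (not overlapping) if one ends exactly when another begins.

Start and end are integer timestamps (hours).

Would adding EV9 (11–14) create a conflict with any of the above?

No — it doesn't clash with anything

EV1: ends 2 at or before EV9 starts 11 → clear.
EV3: ends 5 at or before EV9 starts 11 → clear.
EV2: ends 9 at or before EV9 starts 11 → clear.
EV4: ends 9 at or before EV9 starts 11 → clear.
EV5: starts 16 at or after EV9 ends 14 → clear.
EV6: starts 20 at or after EV9 ends 14 → clear.
EV7: starts 21 at or after EV9 ends 14 → clear.
EV8: starts 22 at or after EV9 ends 14 → clear.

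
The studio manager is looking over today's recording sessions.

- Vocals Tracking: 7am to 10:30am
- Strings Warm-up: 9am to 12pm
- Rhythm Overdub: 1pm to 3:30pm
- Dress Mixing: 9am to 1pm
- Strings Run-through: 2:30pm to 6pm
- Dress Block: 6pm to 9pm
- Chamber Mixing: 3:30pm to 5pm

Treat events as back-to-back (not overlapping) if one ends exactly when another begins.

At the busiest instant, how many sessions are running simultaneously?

Walk through starts and ends in time order (an end at T is processed before a start at T):
7am start Vocals Tracking → 1
9am start Dress Mixing → 2
9am start Strings Warm-up → 3
10:30am end Vocals Tracking → 2
12pm end Strings Warm-up → 1
1pm end Dress Mixing → 0
1pm start Rhythm Overdub → 1
2:30pm start Strings Run-through → 2
3:30pm end Rhythm Overdub → 1
3:30pm start Chamber Mixing → 2
5pm end Chamber Mixing → 1
6pm end Strings Run-through → 0
6pm start Dress Block → 1
9pm end Dress Block → 0
Peak is 3, at 9am (Dress Mixing, Strings Warm-up, Vocals Tracking).

3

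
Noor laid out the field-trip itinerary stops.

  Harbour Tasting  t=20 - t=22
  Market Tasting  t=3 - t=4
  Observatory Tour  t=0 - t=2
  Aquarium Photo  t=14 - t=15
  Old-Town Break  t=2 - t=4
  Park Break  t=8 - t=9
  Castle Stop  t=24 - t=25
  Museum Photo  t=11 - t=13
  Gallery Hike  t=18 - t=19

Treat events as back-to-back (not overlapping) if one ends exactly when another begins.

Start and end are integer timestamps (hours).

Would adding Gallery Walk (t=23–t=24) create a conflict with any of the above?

No — it doesn't clash with anything

Observatory Tour: ends t=2 at or before Gallery Walk starts t=23 → clear.
Old-Town Break: ends t=4 at or before Gallery Walk starts t=23 → clear.
Market Tasting: ends t=4 at or before Gallery Walk starts t=23 → clear.
Park Break: ends t=9 at or before Gallery Walk starts t=23 → clear.
Museum Photo: ends t=13 at or before Gallery Walk starts t=23 → clear.
Aquarium Photo: ends t=15 at or before Gallery Walk starts t=23 → clear.
Gallery Hike: ends t=19 at or before Gallery Walk starts t=23 → clear.
Harbour Tasting: ends t=22 at or before Gallery Walk starts t=23 → clear.
Castle Stop: starts t=24 at or after Gallery Walk ends t=24 → clear.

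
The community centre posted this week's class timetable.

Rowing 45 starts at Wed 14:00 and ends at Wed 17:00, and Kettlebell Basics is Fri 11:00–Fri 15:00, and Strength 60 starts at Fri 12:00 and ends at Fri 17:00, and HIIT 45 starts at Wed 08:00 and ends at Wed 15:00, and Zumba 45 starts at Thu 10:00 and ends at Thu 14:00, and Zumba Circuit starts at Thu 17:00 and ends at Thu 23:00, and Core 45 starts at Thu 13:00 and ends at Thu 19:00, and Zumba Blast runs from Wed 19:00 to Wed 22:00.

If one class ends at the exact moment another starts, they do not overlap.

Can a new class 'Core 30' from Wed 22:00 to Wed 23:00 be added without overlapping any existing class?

HIIT 45: ends Wed 15:00 at or before Core 30 starts Wed 22:00 → clear.
Rowing 45: ends Wed 17:00 at or before Core 30 starts Wed 22:00 → clear.
Zumba Blast: ends Wed 22:00 at or before Core 30 starts Wed 22:00 → clear.
Zumba 45: starts Thu 10:00 at or after Core 30 ends Wed 23:00 → clear.
Core 45: starts Thu 13:00 at or after Core 30 ends Wed 23:00 → clear.
Zumba Circuit: starts Thu 17:00 at or after Core 30 ends Wed 23:00 → clear.
Kettlebell Basics: starts Fri 11:00 at or after Core 30 ends Wed 23:00 → clear.
Strength 60: starts Fri 12:00 at or after Core 30 ends Wed 23:00 → clear.

Yes — the slot is free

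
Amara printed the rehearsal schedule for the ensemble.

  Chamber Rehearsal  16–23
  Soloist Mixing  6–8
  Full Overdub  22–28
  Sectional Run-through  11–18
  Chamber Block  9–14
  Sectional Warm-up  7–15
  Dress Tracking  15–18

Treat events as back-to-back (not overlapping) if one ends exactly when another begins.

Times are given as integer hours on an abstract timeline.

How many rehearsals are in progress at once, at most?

Walk through starts and ends in time order (an end at T is processed before a start at T):
6 start Soloist Mixing → 1
7 start Sectional Warm-up → 2
8 end Soloist Mixing → 1
9 start Chamber Block → 2
11 start Sectional Run-through → 3
14 end Chamber Block → 2
15 end Sectional Warm-up → 1
15 start Dress Tracking → 2
16 start Chamber Rehearsal → 3
18 end Dress Tracking → 2
18 end Sectional Run-through → 1
22 start Full Overdub → 2
23 end Chamber Rehearsal → 1
28 end Full Overdub → 0
Peak is 3, at 11 (Chamber Block, Sectional Run-through, Sectional Warm-up).

3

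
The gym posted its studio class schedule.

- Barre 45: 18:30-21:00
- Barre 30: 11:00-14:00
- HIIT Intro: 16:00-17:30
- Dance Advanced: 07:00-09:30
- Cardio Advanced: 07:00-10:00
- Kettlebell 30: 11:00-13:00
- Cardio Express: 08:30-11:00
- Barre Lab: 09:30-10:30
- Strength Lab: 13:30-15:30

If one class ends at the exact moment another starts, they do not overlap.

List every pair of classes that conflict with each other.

Sorted by start: Cardio Advanced, Dance Advanced, Cardio Express, Barre Lab, Barre 30, Kettlebell 30, Strength Lab, HIIT Intro, Barre 45.
Dance Advanced starts before Cardio Advanced ends → Cardio Advanced and Dance Advanced overlap.
Cardio Express starts before Cardio Advanced ends → Cardio Advanced and Cardio Express overlap.
Barre Lab starts before Cardio Advanced ends → Cardio Advanced and Barre Lab overlap.
Barre 30 starts after Cardio Advanced ends, so Cardio Advanced has no further overlaps.
Cardio Express starts before Dance Advanced ends → Dance Advanced and Cardio Express overlap.
Barre Lab starts exactly when Dance Advanced ends (back-to-back, no overlap), so Dance Advanced has no further overlaps.
Barre Lab starts before Cardio Express ends → Cardio Express and Barre Lab overlap.
Barre 30 starts exactly when Cardio Express ends (back-to-back, no overlap), so Cardio Express has no further overlaps.
Barre 30 starts after Barre Lab ends, so Barre Lab has no further overlaps.
Kettlebell 30 starts before Barre 30 ends → Barre 30 and Kettlebell 30 overlap.
Strength Lab starts before Barre 30 ends → Barre 30 and Strength Lab overlap.
HIIT Intro starts after Barre 30 ends, so Barre 30 has no further overlaps.
Strength Lab starts after Kettlebell 30 ends, so Kettlebell 30 has no further overlaps.
HIIT Intro starts after Strength Lab ends, so Strength Lab has no further overlaps.
Barre 45 starts after HIIT Intro ends.

Barre 30 & Kettlebell 30, Barre 30 & Strength Lab, Barre Lab & Cardio Advanced, Barre Lab & Cardio Express, Cardio Advanced & Cardio Express, Cardio Advanced & Dance Advanced, Cardio Express & Dance Advanced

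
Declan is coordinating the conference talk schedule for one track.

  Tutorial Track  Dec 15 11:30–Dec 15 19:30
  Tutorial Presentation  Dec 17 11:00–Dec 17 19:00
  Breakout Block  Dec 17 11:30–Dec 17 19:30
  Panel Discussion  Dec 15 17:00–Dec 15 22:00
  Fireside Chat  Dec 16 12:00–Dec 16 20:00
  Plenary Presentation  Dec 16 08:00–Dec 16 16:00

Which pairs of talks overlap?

Check each pair: they overlap iff neither finishes before the other starts.
Sorted by start: Tutorial Track, Panel Discussion, Plenary Presentation, Fireside Chat, Tutorial Presentation, Breakout Block.
Panel Discussion starts before Tutorial Track ends → Tutorial Track and Panel Discussion overlap.
Plenary Presentation starts after Tutorial Track ends, so nothing later overlaps Tutorial Track either.
Plenary Presentation starts after Panel Discussion ends, so nothing later overlaps Panel Discussion either.
Fireside Chat starts before Plenary Presentation ends → Plenary Presentation and Fireside Chat overlap.
Tutorial Presentation starts after Plenary Presentation ends, so nothing later overlaps Plenary Presentation either.
Tutorial Presentation starts after Fireside Chat ends, so nothing later overlaps Fireside Chat either.
Breakout Block starts before Tutorial Presentation ends → Tutorial Presentation and Breakout Block overlap.

Breakout Block & Tutorial Presentation, Fireside Chat & Plenary Presentation, Panel Discussion & Tutorial Track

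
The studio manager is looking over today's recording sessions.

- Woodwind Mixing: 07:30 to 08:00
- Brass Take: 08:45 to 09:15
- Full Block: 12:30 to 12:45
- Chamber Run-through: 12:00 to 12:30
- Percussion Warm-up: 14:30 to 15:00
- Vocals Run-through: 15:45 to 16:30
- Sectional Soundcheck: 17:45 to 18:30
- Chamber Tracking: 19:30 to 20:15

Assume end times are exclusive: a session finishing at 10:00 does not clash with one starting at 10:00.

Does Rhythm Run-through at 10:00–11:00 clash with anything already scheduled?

Woodwind Mixing: ends 08:00 at or before Rhythm Run-through starts 10:00 → clear.
Brass Take: ends 09:15 at or before Rhythm Run-through starts 10:00 → clear.
Chamber Run-through: starts 12:00 at or after Rhythm Run-through ends 11:00 → clear.
Full Block: starts 12:30 at or after Rhythm Run-through ends 11:00 → clear.
Percussion Warm-up: starts 14:30 at or after Rhythm Run-through ends 11:00 → clear.
Vocals Run-through: starts 15:45 at or after Rhythm Run-through ends 11:00 → clear.
Sectional Soundcheck: starts 17:45 at or after Rhythm Run-through ends 11:00 → clear.
Chamber Tracking: starts 19:30 at or after Rhythm Run-through ends 11:00 → clear.

No — it doesn't clash with anything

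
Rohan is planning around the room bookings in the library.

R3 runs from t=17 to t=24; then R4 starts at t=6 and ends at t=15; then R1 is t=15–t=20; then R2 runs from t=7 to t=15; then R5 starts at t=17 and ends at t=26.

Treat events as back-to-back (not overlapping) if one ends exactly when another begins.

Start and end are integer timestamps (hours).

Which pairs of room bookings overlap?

R1 & R3, R1 & R5, R2 & R4, R3 & R5

Two intervals overlap when each starts before the other ends.
Sorted by start: R4, R2, R1, R3, R5.
R2 starts before R4 ends → R4 and R2 overlap.
R1 starts exactly when R4 ends (back-to-back, no overlap), so nothing later overlaps R4 either.
R1 starts exactly when R2 ends (back-to-back, no overlap), so nothing later overlaps R2 either.
R3 starts before R1 ends → R1 and R3 overlap.
R5 starts before R1 ends → R1 and R5 overlap.
R5 starts before R3 ends → R3 and R5 overlap.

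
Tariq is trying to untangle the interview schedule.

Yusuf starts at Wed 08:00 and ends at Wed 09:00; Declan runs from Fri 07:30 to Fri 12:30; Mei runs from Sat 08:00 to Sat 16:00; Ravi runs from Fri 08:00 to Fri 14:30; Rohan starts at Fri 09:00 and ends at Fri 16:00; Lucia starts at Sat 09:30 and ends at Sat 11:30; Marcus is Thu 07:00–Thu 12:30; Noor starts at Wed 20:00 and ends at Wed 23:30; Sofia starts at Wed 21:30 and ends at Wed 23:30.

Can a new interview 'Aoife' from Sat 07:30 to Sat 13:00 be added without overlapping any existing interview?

Yusuf: ends Wed 09:00 at or before Aoife starts Sat 07:30 → clear.
Noor: ends Wed 23:30 at or before Aoife starts Sat 07:30 → clear.
Sofia: ends Wed 23:30 at or before Aoife starts Sat 07:30 → clear.
Marcus: ends Thu 12:30 at or before Aoife starts Sat 07:30 → clear.
Declan: ends Fri 12:30 at or before Aoife starts Sat 07:30 → clear.
Ravi: ends Fri 14:30 at or before Aoife starts Sat 07:30 → clear.
Rohan: ends Fri 16:00 at or before Aoife starts Sat 07:30 → clear.
Mei: starts Sat 08:00 before Aoife ends Sat 13:00, and ends Sat 16:00 after Aoife starts Sat 07:30 → overlap.
Lucia: starts Sat 09:30 before Aoife ends Sat 13:00, and ends Sat 11:30 after Aoife starts Sat 07:30 → overlap.
Aoife overlaps Mei, Lucia.

No — it overlaps Lucia, Mei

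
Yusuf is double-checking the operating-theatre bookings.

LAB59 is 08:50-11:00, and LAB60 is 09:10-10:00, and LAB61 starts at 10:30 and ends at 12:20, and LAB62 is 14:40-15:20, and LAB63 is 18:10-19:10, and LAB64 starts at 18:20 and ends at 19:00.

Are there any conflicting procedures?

Check each pair: they overlap iff neither finishes before the other starts.
Sorted by start: LAB59, LAB60, LAB61, LAB62, LAB63, LAB64.
LAB60 starts before LAB59 ends → LAB59 and LAB60 overlap.
That's a conflict, so the schedule is not conflict-free.

Yes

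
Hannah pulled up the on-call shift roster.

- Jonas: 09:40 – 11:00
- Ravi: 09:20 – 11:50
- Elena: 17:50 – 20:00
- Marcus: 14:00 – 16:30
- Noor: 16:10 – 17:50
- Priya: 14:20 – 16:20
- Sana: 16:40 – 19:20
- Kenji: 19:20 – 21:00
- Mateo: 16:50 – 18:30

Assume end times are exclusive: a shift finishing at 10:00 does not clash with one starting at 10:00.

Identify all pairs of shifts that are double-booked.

Sorted by start: Ravi, Jonas, Marcus, Priya, Noor, Sana, Mateo, Elena, Kenji.
Jonas starts before Ravi ends → Ravi and Jonas overlap.
Marcus starts after Ravi ends; Ravi is clear from here.
Marcus starts after Jonas ends; Jonas is clear from here.
Priya starts before Marcus ends → Marcus and Priya overlap.
Noor starts before Marcus ends → Marcus and Noor overlap.
Sana starts after Marcus ends; Marcus is clear from here.
Noor starts before Priya ends → Priya and Noor overlap.
Sana starts after Priya ends; Priya is clear from here.
Sana starts before Noor ends → Noor and Sana overlap.
Mateo starts before Noor ends → Noor and Mateo overlap.
Elena starts exactly when Noor ends (back-to-back, no overlap); Noor is clear from here.
Mateo starts before Sana ends → Sana and Mateo overlap.
Elena starts before Sana ends → Sana and Elena overlap.
Kenji starts exactly when Sana ends (back-to-back, no overlap).
Elena starts before Mateo ends → Mateo and Elena overlap.
Kenji starts after Mateo ends.
Kenji starts before Elena ends → Elena and Kenji overlap.

Elena & Kenji, Elena & Mateo, Elena & Sana, Jonas & Ravi, Marcus & Noor, Marcus & Priya, Mateo & Noor, Mateo & Sana, Noor & Priya, Noor & Sana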